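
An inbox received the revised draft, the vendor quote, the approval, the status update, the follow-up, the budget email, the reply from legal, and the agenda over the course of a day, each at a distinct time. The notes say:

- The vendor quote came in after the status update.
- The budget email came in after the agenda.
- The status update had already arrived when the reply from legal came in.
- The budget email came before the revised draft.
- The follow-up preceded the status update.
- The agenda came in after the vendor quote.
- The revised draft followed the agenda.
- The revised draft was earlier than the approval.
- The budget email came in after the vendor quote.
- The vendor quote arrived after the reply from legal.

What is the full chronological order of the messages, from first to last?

the follow-up, the status update, the reply from legal, the vendor quote, the agenda, the budget email, the revised draft, the approval

The constraints fix every adjacent pair, so only one ordering works:
the follow-up → the status update → the reply from legal → the vendor quote → the agenda → the budget email → the revised draft → the approval.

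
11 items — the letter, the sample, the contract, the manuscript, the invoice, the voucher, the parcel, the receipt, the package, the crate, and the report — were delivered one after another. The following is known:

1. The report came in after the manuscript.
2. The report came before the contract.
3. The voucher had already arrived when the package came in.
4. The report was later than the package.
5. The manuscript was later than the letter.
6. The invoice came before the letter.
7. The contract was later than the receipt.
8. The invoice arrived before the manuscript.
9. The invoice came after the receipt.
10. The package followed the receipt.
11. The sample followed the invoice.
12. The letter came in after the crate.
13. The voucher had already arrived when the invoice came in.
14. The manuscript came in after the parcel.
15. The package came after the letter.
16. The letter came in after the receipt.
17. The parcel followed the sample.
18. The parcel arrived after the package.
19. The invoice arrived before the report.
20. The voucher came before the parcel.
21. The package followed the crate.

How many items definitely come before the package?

Directly stated before the package: the crate, the letter, the receipt, and the voucher.
The invoice reaches the package via the invoice → the letter → the package.
No chain forces the manuscript (or any of the others) ahead of the package.
That's the crate, the invoice, the letter, the receipt, and the voucher — 5 in all.

5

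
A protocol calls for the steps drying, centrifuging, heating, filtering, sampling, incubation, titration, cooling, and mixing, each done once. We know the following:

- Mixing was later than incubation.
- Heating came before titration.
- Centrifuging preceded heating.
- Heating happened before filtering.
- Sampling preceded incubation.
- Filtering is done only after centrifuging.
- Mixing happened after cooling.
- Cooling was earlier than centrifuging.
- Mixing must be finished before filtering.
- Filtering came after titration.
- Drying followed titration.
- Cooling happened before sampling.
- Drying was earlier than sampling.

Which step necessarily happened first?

Cooling has a chain of constraints placing it before every other step, so cooling must be first.

cooling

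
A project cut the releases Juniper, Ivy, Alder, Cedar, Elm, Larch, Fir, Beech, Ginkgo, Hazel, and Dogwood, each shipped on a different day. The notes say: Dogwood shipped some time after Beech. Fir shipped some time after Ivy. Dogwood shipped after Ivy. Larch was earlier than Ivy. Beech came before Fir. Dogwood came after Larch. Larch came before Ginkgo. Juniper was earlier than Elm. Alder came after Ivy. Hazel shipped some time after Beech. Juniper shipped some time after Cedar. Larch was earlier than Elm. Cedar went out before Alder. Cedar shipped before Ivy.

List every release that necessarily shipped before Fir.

Directly stated before Fir: Beech and Ivy.
Cedar reaches Fir via Cedar → Ivy → Fir.
Larch reaches Fir via Larch → Ivy → Fir.

Beech, Cedar, Ivy, Larch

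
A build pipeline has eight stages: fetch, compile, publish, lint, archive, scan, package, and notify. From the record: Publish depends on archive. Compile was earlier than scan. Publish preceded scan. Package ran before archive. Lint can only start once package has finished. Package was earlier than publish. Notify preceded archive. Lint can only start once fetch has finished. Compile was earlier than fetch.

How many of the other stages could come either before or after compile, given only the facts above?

4

Forced after compile: fetch, lint, and scan.
That leaves archive, notify, package, and publish with no forced order relative to compile — 4.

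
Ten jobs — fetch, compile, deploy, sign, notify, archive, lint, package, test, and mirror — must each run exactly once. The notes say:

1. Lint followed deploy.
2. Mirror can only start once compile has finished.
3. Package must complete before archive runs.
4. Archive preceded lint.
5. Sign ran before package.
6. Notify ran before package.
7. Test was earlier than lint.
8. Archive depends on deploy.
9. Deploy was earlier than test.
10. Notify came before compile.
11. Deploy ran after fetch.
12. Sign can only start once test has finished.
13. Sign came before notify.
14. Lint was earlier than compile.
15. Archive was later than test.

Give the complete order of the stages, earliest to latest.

fetch, deploy, test, sign, notify, package, archive, lint, compile, mirror

The constraints fix every adjacent pair, so only one ordering works:
fetch → deploy → test → sign → notify → package → archive → lint → compile → mirror.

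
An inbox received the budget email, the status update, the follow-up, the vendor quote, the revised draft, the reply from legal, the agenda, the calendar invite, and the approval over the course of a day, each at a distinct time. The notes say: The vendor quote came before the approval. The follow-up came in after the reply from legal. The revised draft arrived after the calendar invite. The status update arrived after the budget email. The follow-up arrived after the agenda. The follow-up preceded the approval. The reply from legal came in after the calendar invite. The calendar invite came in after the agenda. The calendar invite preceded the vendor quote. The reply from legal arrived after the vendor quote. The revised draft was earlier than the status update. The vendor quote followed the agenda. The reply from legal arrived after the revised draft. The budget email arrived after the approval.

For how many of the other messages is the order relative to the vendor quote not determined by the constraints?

1

Forced before the vendor quote: the agenda and the calendar invite; forced after the vendor quote: the approval, the budget email, the follow-up, the reply from legal, and the status update.
That leaves the revised draft with no forced order relative to the vendor quote — 1.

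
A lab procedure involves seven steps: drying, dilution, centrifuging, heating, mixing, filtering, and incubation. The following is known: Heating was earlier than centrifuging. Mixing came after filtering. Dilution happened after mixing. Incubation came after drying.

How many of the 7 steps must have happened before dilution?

Directly stated before dilution: mixing.
Filtering reaches dilution via filtering → mixing → dilution.
That's filtering and mixing — 2 in all.

2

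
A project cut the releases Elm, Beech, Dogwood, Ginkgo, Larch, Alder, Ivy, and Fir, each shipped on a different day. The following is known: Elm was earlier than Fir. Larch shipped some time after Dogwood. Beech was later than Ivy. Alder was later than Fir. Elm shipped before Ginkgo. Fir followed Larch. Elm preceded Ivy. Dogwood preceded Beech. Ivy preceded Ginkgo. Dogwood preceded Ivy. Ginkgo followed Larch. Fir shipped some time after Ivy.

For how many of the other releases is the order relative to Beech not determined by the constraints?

4

Forced before Beech: Dogwood, Elm, and Ivy.
That leaves Alder, Fir, Ginkgo, and Larch with no forced order relative to Beech — 4.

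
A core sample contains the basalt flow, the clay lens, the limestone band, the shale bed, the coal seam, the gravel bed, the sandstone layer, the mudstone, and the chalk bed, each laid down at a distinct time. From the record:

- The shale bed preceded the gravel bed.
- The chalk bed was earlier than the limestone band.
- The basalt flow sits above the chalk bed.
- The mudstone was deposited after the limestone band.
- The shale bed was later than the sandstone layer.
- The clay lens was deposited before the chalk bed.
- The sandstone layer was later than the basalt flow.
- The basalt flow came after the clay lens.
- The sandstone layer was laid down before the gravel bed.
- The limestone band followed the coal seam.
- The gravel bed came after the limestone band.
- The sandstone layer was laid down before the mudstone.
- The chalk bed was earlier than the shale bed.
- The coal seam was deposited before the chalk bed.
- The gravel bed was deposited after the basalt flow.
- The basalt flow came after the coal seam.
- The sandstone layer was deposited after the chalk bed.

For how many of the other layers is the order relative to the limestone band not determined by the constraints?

3

Forced before the limestone band: the chalk bed, the clay lens, and the coal seam; forced after the limestone band: the gravel bed and the mudstone.
That leaves the basalt flow, the sandstone layer, and the shale bed with no forced order relative to the limestone band — 3.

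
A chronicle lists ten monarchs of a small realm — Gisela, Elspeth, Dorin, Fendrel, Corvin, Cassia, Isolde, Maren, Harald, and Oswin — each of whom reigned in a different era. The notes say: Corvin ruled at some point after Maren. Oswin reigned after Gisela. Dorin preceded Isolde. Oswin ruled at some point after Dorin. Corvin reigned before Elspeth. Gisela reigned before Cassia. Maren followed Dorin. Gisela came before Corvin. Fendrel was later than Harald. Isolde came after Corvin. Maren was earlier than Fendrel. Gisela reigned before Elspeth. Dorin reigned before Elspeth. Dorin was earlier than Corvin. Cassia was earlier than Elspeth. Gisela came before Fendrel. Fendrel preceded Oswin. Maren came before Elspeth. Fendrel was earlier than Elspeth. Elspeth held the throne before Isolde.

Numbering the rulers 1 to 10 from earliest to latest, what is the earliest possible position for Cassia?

2

Gisela must come before Cassia — 1 forced predecessor.
Nothing else is forced ahead of Cassia, so their earliest slot is position 1 + 1 = 2.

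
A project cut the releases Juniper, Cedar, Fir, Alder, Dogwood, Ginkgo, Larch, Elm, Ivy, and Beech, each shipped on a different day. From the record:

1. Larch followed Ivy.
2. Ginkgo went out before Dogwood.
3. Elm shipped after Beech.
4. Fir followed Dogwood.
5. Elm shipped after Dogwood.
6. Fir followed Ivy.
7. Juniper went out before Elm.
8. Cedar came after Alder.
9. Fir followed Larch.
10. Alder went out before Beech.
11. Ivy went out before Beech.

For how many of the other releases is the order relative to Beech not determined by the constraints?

6

Forced before Beech: Alder and Ivy; forced after Beech: Elm.
That leaves Cedar, Dogwood, Fir, Ginkgo, Juniper, and Larch with no forced order relative to Beech — 6.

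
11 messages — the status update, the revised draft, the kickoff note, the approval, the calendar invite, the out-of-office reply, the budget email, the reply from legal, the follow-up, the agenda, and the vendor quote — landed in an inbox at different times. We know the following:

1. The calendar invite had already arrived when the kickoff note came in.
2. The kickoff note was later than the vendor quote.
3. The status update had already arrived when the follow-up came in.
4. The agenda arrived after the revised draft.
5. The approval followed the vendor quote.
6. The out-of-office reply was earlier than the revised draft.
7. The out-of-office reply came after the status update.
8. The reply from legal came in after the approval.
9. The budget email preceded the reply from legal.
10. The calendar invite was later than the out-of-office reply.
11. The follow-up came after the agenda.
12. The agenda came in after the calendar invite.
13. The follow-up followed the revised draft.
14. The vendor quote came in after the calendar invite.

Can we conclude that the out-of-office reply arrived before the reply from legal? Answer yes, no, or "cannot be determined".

Chain the constraints: the out-of-office reply → the calendar invite → the vendor quote → the approval → the reply from legal. Each link is directly stated, so the out-of-office reply comes before the reply from legal.

yes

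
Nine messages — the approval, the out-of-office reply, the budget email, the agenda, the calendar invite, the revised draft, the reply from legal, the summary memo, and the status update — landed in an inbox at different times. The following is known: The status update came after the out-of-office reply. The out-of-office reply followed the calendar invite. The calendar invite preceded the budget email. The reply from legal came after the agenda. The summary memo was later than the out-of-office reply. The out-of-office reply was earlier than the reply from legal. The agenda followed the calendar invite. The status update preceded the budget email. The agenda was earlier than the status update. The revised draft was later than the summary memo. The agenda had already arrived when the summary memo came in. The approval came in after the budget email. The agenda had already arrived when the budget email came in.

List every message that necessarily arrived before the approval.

the agenda, the budget email, the calendar invite, the out-of-office reply, the status update

Directly stated before the approval: the budget email.
The agenda reaches the approval via the agenda → the budget email → the approval.
The calendar invite reaches the approval via the calendar invite → the budget email → the approval.
The out-of-office reply reaches the approval via the out-of-office reply → the status update → the budget email → the approval.
Likewise the status update reaches the approval by chaining the stated constraints.
No chain forces the reply from legal (or any of the others) ahead of the approval.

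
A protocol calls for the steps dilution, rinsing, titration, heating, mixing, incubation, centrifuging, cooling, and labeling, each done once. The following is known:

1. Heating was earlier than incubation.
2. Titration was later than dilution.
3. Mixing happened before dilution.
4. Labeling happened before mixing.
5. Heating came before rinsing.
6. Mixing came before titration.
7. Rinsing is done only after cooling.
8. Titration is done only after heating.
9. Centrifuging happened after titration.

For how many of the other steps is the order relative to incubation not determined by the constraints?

Forced before incubation: heating.
That leaves centrifuging, cooling, dilution, labeling, mixing, rinsing, and titration with no forced order relative to incubation — 7.

7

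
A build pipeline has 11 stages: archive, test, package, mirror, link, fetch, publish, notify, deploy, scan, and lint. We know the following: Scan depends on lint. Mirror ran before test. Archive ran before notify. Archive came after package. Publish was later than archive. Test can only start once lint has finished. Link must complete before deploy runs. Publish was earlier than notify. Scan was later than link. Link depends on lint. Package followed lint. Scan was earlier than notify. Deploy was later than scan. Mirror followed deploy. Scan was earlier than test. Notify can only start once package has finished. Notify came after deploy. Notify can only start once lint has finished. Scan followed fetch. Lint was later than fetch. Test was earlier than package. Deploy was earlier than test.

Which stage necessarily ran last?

Every other stage has a chain of constraints placing it before notify, so notify is last.

notify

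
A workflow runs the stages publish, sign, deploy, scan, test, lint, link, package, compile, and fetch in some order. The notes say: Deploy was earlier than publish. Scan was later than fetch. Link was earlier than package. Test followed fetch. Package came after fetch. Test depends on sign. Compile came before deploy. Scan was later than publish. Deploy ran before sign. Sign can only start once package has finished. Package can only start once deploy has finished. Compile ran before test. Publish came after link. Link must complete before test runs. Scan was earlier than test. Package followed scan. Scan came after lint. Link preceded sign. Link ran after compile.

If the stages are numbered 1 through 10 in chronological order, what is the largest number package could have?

8

Package must come before sign and test — 2 stages forced after it.
Everything else can be placed before package in some valid order, so package can sit as late as position 10 − 2 = 8.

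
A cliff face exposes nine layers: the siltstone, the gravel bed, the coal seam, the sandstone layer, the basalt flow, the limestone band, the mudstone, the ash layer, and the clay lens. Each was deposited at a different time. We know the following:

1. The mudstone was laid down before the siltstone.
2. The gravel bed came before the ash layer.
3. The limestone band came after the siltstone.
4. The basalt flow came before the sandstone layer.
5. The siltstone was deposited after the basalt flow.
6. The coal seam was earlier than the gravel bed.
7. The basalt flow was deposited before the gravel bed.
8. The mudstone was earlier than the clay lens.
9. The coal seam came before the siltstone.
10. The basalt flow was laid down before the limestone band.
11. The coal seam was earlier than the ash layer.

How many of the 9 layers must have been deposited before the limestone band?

Directly stated before the limestone band: the basalt flow and the siltstone.
The coal seam reaches the limestone band via the coal seam → the siltstone → the limestone band.
The mudstone reaches the limestone band via the mudstone → the siltstone → the limestone band.
That's the basalt flow, the coal seam, the mudstone, and the siltstone — 4 in all.

4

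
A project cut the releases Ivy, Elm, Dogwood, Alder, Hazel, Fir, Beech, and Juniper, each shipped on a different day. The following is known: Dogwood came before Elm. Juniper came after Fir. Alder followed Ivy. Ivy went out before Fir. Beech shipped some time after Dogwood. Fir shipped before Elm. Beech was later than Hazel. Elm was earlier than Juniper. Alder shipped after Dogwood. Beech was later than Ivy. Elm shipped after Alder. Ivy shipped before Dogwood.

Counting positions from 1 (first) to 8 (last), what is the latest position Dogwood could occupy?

Dogwood must come before Alder, Beech, Elm, and Juniper — 4 releases forced after it.
Everything else can be placed before Dogwood in some valid order, so Dogwood can sit as late as position 8 − 4 = 4.

4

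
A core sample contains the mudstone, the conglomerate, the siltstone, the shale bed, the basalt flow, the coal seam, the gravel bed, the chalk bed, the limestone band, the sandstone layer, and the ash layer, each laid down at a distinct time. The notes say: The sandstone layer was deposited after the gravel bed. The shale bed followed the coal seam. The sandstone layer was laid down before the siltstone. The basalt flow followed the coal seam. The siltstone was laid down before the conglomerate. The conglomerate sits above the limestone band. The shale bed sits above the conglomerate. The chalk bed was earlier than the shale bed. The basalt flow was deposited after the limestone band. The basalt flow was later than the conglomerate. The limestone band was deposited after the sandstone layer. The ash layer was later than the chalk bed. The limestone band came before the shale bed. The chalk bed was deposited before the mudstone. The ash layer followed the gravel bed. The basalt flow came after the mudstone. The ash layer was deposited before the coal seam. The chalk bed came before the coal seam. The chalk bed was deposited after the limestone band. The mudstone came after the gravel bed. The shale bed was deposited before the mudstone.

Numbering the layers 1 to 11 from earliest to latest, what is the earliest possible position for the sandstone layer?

2

The gravel bed must come before the sandstone layer — 1 forced predecessor.
Nothing else is forced ahead of the sandstone layer, so its earliest slot is position 1 + 1 = 2.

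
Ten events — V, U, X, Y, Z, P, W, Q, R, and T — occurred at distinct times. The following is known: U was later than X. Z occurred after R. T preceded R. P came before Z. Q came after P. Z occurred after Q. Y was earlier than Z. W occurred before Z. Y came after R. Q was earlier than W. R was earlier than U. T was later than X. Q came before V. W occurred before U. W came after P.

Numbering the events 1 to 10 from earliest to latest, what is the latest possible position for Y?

Y must come before Z — 1 event forced after it.
Everything else can be placed before Y in some valid order, so Y can sit as late as position 10 − 1 = 9.

9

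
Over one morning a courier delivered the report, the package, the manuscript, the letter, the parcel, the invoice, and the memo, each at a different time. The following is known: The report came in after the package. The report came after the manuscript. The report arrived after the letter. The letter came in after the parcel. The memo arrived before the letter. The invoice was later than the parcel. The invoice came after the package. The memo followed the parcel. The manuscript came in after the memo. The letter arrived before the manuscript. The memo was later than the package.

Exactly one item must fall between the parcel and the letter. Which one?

the memo

Tracing the constraints gives the parcel → the memo → the letter, so the memo sits after the parcel and before the letter.
No other item is forced both after the parcel and before the letter.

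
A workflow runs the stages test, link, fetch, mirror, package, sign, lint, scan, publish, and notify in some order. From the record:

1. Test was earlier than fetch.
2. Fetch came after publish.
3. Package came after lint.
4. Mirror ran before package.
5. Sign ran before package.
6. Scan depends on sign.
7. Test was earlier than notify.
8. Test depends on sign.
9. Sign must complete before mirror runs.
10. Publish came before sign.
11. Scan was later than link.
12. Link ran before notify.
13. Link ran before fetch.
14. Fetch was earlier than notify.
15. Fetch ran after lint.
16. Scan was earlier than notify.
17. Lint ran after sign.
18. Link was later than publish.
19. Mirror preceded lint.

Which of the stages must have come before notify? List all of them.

Directly stated before notify: fetch, link, scan, and test.
Lint reaches notify via lint → fetch → notify.
Mirror reaches notify via mirror → lint → fetch → notify.
Publish reaches notify via publish → link → notify.
Likewise sign reaches notify by chaining the stated constraints.

fetch, link, lint, mirror, publish, scan, sign, test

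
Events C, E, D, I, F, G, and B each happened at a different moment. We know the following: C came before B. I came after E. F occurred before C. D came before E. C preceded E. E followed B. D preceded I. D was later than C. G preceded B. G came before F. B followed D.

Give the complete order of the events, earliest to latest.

The constraints fix every adjacent pair, so only one ordering works:
G → F → C → D → B → E → I.

G, F, C, D, B, E, I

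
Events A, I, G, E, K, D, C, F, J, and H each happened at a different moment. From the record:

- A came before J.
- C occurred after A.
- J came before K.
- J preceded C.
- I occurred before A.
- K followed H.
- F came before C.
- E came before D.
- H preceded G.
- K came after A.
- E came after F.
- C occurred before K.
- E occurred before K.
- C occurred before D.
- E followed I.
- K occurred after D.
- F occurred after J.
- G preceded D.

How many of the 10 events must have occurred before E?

Directly stated before E: F and I.
A reaches E via A → J → F → E.
J reaches E via J → F → E.
No chain forces G (or any of the others) ahead of E.
That's A, F, I, and J — 4 in all.

4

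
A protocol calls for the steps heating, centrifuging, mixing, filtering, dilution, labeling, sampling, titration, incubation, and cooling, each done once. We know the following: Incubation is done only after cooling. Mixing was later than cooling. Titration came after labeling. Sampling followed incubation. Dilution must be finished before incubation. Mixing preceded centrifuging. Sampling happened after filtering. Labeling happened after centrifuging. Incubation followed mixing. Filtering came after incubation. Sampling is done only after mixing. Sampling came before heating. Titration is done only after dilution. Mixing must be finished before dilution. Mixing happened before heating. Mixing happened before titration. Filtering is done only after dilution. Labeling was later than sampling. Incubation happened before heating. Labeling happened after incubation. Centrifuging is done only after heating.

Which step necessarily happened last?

Every other step has a chain of constraints placing it before titration, so titration is last.

titration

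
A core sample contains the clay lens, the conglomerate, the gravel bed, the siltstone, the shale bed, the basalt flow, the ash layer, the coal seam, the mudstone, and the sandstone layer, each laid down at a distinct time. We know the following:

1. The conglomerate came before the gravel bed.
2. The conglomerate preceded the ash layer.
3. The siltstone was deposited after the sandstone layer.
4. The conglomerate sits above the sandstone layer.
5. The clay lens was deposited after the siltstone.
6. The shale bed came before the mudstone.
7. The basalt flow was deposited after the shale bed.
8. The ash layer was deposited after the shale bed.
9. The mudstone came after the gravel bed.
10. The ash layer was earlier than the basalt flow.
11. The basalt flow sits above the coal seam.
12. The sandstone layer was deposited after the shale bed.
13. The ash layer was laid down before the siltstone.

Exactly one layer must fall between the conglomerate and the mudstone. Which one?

Tracing the constraints gives the conglomerate → the gravel bed → the mudstone, so the gravel bed sits after the conglomerate and before the mudstone.
No other layer is forced both after the conglomerate and before the mudstone.

the gravel bed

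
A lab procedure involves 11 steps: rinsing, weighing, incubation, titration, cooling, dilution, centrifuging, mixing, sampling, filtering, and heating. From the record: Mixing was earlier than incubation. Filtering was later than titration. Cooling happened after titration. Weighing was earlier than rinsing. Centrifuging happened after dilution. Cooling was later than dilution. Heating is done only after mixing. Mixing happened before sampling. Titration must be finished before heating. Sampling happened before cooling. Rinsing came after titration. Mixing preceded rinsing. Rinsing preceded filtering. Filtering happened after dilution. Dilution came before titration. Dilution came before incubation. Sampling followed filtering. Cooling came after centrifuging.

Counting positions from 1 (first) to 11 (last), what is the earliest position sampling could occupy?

7

Dilution, filtering, mixing, rinsing, titration, and weighing must all come before sampling — 6 forced predecessors.
Nothing else is forced ahead of sampling, so its earliest slot is position 6 + 1 = 7.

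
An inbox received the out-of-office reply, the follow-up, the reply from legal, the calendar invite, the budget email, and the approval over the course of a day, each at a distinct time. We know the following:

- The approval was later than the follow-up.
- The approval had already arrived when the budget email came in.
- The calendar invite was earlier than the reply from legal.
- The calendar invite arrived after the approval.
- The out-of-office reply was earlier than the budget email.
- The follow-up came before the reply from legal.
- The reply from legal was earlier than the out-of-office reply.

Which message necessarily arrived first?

the follow-up

The follow-up has a chain of constraints placing it before every other message, so the follow-up must be first.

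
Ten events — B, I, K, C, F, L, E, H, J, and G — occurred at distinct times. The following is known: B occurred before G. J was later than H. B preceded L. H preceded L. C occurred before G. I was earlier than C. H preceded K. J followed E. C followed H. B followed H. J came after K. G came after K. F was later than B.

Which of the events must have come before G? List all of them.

Directly stated before G: B, C, and K.
H reaches G via H → C → G.
I reaches G via I → C → G.
No chain forces F (or any of the others) ahead of G.

B, C, H, I, K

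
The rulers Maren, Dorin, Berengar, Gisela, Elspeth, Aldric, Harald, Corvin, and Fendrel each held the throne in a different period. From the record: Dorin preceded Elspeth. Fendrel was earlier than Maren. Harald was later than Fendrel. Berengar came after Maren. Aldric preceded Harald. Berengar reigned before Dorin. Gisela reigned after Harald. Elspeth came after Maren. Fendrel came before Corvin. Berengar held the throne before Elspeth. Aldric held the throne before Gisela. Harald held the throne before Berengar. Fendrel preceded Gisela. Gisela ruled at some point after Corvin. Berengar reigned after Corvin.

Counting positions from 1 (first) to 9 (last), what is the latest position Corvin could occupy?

Corvin must come before Berengar, Dorin, Elspeth, and Gisela — 4 rulers forced after them.
Everything else can be placed before Corvin in some valid order, so Corvin can sit as late as position 9 − 4 = 5.

5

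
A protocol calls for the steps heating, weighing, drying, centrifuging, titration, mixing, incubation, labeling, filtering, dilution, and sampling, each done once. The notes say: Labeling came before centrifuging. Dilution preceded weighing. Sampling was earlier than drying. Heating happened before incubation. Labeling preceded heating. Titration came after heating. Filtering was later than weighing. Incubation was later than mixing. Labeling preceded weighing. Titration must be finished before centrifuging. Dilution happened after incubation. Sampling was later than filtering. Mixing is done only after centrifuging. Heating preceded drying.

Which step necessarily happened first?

Labeling has a chain of constraints placing it before every other step, so labeling must be first.

labeling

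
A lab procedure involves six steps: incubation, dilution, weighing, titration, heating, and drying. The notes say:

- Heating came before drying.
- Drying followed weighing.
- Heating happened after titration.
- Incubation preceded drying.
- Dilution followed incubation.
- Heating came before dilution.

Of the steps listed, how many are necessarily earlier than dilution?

3

Directly stated before dilution: heating and incubation.
Titration reaches dilution via titration → heating → dilution.
No chain forces weighing (or any of the others) ahead of dilution.
That's heating, incubation, and titration — 3 in all.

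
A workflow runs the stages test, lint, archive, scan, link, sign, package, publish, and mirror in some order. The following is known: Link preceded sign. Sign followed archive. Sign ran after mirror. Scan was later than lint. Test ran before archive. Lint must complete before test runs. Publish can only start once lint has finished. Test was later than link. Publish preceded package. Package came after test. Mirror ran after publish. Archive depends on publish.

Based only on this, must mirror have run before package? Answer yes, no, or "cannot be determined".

cannot be determined

No chain of stated constraints runs from mirror to package, and none runs from package to mirror either.
So the relative order of mirror and package is not fixed by the given facts.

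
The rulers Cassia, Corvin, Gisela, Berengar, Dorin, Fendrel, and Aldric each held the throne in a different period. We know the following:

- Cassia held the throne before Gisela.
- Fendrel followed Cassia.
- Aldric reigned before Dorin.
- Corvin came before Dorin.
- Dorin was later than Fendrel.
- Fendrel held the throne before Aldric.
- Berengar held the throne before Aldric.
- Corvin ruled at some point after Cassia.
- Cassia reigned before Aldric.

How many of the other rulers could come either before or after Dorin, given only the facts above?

Forced before Dorin: Aldric, Berengar, Cassia, Corvin, and Fendrel.
That leaves Gisela with no forced order relative to Dorin — 1.

1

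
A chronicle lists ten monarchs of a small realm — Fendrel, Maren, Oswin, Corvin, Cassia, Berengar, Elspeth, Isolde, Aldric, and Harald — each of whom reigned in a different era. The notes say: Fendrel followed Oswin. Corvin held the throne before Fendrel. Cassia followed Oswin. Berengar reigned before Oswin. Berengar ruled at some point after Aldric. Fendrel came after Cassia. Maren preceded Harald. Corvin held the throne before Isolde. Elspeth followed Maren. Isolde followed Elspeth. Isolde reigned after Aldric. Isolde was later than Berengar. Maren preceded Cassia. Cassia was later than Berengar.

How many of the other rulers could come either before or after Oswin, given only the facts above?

Forced before Oswin: Aldric and Berengar; forced after Oswin: Cassia and Fendrel.
That leaves Corvin, Elspeth, Harald, Isolde, and Maren with no forced order relative to Oswin — 5.

5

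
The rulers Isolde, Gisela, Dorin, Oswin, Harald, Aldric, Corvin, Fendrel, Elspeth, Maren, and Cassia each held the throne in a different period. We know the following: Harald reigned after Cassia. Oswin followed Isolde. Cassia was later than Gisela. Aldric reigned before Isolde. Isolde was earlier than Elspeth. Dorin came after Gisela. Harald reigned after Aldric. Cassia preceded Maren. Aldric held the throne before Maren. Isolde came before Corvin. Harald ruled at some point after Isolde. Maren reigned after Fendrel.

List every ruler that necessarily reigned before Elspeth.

Aldric, Isolde

Directly stated before Elspeth: Isolde.
Aldric reaches Elspeth via Aldric → Isolde → Elspeth.
No chain forces Maren (or any of the others) ahead of Elspeth.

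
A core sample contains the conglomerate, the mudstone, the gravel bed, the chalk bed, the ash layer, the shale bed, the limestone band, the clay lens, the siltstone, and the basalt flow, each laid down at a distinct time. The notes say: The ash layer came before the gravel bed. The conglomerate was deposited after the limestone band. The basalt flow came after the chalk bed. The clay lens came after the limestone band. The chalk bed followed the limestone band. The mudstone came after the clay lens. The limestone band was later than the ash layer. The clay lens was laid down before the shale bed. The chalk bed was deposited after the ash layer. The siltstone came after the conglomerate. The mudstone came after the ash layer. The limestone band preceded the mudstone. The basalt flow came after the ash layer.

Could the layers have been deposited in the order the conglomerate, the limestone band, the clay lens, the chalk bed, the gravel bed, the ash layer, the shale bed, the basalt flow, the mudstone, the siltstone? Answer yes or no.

no

The constraints require the limestone band before the conglomerate, but in the proposed sequence the conglomerate appears ahead of the limestone band. That one violation is enough.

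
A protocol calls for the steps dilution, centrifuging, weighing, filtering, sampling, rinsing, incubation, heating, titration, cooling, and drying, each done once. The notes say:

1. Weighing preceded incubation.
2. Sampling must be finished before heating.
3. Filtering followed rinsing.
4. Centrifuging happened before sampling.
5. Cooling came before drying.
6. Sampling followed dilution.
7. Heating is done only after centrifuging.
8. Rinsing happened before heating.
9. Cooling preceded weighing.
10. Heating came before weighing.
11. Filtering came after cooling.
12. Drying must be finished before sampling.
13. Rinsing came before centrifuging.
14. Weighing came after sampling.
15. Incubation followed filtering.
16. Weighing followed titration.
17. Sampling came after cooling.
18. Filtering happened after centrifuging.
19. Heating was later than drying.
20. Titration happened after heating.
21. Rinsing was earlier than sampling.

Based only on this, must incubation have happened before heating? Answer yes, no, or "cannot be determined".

no

Tracing the constraints gives heating → weighing → incubation, so heating must come before incubation.
That means incubation cannot be before heating.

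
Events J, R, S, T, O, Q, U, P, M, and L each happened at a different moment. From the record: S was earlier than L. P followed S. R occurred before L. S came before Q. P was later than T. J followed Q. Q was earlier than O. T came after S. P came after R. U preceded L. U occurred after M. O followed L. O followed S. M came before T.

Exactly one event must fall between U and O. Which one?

Tracing the constraints gives U → L → O, so L sits after U and before O.
No other event is forced both after U and before O.

L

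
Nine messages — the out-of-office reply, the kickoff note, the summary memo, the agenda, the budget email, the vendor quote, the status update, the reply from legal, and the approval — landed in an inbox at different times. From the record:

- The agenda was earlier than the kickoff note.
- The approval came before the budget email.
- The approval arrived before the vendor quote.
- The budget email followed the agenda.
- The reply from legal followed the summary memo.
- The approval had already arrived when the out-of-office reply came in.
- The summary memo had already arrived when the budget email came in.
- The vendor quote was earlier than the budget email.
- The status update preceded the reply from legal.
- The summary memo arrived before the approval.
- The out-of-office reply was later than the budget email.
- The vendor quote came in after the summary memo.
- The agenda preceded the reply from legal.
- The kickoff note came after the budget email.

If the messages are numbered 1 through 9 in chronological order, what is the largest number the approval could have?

5

The approval must come before the budget email, the kickoff note, the out-of-office reply, and the vendor quote — 4 messages forced after it.
Everything else can be placed before the approval in some valid order, so the approval can sit as late as position 9 − 4 = 5.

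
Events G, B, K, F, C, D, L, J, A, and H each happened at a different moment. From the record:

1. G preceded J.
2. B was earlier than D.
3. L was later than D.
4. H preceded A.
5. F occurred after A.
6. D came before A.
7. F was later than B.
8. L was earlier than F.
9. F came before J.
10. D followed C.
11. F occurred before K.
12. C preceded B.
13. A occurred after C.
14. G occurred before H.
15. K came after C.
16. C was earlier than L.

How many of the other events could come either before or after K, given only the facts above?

Forced before K: A, B, C, D, F, G, H, and L.
That leaves J with no forced order relative to K — 1.

1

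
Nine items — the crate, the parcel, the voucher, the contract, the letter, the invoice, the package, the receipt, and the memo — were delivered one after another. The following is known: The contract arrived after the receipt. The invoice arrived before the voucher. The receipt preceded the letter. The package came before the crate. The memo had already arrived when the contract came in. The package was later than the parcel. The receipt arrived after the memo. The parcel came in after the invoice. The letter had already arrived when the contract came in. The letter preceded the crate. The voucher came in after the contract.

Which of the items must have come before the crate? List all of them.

Directly stated before the crate: the letter and the package.
The invoice reaches the crate via the invoice → the parcel → the package → the crate.
The memo reaches the crate via the memo → the receipt → the letter → the crate.
The parcel reaches the crate via the parcel → the package → the crate.
Likewise the receipt reaches the crate by chaining the stated constraints.
No chain forces the voucher (or any of the others) ahead of the crate.

the invoice, the letter, the memo, the package, the parcel, the receipt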